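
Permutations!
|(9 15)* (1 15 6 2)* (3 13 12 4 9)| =9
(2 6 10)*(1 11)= [0, 11, 6, 3, 4, 5, 10, 7, 8, 9, 2, 1]= (1 11)(2 6 10)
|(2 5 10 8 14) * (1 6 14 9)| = |(1 6 14 2 5 10 8 9)| = 8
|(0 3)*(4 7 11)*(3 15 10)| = 12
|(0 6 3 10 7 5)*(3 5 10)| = 6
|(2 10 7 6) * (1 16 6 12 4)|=8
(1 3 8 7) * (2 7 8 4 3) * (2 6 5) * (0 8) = [8, 6, 7, 4, 3, 2, 5, 1, 0] = (0 8)(1 6 5 2 7)(3 4)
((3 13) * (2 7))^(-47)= (2 7)(3 13)= [0, 1, 7, 13, 4, 5, 6, 2, 8, 9, 10, 11, 12, 3]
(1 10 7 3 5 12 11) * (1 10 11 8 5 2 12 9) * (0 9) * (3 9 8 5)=(0 8 3 2 12 5)(1 11 10 7 9)=[8, 11, 12, 2, 4, 0, 6, 9, 3, 1, 7, 10, 5]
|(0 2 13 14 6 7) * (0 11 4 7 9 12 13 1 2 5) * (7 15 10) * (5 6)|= 70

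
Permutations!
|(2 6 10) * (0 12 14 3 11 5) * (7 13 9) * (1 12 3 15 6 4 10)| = 60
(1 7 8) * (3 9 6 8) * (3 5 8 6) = (1 7 5 8)(3 9) = [0, 7, 2, 9, 4, 8, 6, 5, 1, 3]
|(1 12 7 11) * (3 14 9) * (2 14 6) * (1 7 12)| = |(2 14 9 3 6)(7 11)| = 10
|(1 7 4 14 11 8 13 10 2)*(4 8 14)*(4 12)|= 6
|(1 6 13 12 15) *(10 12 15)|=4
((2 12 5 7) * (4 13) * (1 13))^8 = [0, 4, 2, 3, 13, 5, 6, 7, 8, 9, 10, 11, 12, 1] = (1 4 13)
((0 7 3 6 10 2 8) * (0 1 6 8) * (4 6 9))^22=(0 3 1 4 10)(2 7 8 9 6)=[3, 4, 7, 1, 10, 5, 2, 8, 9, 6, 0]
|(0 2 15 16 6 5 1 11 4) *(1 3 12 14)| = |(0 2 15 16 6 5 3 12 14 1 11 4)| = 12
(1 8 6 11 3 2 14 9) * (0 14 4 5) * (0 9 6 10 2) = (0 14 6 11 3)(1 8 10 2 4 5 9) = [14, 8, 4, 0, 5, 9, 11, 7, 10, 1, 2, 3, 12, 13, 6]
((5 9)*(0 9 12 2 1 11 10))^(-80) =(12) =[0, 1, 2, 3, 4, 5, 6, 7, 8, 9, 10, 11, 12]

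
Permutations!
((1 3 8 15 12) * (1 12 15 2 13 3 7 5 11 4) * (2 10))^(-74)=(15)(1 7 5 11 4)(2 13 3 8 10)=[0, 7, 13, 8, 1, 11, 6, 5, 10, 9, 2, 4, 12, 3, 14, 15]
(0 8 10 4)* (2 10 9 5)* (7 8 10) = (0 10 4)(2 7 8 9 5) = [10, 1, 7, 3, 0, 2, 6, 8, 9, 5, 4]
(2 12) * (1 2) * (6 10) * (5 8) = (1 2 12)(5 8)(6 10) = [0, 2, 12, 3, 4, 8, 10, 7, 5, 9, 6, 11, 1]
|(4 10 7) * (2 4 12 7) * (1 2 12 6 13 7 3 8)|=21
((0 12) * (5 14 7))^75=(14)(0 12)=[12, 1, 2, 3, 4, 5, 6, 7, 8, 9, 10, 11, 0, 13, 14]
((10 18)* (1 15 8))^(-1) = (1 8 15)(10 18) = [0, 8, 2, 3, 4, 5, 6, 7, 15, 9, 18, 11, 12, 13, 14, 1, 16, 17, 10]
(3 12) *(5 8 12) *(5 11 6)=(3 11 6 5 8 12)=[0, 1, 2, 11, 4, 8, 5, 7, 12, 9, 10, 6, 3]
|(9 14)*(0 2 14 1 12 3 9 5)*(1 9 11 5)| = 8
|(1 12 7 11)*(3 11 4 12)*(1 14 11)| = 6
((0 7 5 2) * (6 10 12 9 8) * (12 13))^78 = (13)(0 5)(2 7) = [5, 1, 7, 3, 4, 0, 6, 2, 8, 9, 10, 11, 12, 13]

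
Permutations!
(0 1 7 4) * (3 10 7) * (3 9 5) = (0 1 9 5 3 10 7 4) = [1, 9, 2, 10, 0, 3, 6, 4, 8, 5, 7]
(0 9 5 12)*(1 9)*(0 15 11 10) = (0 1 9 5 12 15 11 10) = [1, 9, 2, 3, 4, 12, 6, 7, 8, 5, 0, 10, 15, 13, 14, 11]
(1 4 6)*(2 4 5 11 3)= (1 5 11 3 2 4 6)= [0, 5, 4, 2, 6, 11, 1, 7, 8, 9, 10, 3]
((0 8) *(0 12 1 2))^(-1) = (0 2 1 12 8) = [2, 12, 1, 3, 4, 5, 6, 7, 0, 9, 10, 11, 8]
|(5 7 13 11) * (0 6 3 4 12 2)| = |(0 6 3 4 12 2)(5 7 13 11)| = 12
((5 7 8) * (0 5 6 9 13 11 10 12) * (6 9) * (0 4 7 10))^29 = (0 11 13 9 8 7 4 12 10 5) = [11, 1, 2, 3, 12, 0, 6, 4, 7, 8, 5, 13, 10, 9]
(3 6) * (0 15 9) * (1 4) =(0 15 9)(1 4)(3 6) =[15, 4, 2, 6, 1, 5, 3, 7, 8, 0, 10, 11, 12, 13, 14, 9]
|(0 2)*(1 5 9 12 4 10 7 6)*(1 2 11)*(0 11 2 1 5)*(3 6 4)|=|(0 2 11 5 9 12 3 6 1)(4 10 7)|=9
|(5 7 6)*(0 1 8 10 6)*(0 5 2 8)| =4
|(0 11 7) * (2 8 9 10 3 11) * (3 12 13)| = 10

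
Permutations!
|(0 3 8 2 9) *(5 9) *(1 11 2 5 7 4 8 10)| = |(0 3 10 1 11 2 7 4 8 5 9)| = 11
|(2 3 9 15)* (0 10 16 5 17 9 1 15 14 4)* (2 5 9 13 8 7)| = 18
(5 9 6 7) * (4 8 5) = [0, 1, 2, 3, 8, 9, 7, 4, 5, 6] = (4 8 5 9 6 7)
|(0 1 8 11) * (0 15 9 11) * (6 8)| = 12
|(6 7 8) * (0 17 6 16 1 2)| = 8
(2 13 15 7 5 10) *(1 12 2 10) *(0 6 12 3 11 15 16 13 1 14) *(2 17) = [6, 3, 1, 11, 4, 14, 12, 5, 8, 9, 10, 15, 17, 16, 0, 7, 13, 2] = (0 6 12 17 2 1 3 11 15 7 5 14)(13 16)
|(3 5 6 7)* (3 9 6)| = |(3 5)(6 7 9)| = 6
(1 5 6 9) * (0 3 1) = [3, 5, 2, 1, 4, 6, 9, 7, 8, 0] = (0 3 1 5 6 9)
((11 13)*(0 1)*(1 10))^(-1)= (0 1 10)(11 13)= [1, 10, 2, 3, 4, 5, 6, 7, 8, 9, 0, 13, 12, 11]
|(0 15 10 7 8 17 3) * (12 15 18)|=|(0 18 12 15 10 7 8 17 3)|=9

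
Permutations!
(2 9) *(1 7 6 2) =(1 7 6 2 9) =[0, 7, 9, 3, 4, 5, 2, 6, 8, 1]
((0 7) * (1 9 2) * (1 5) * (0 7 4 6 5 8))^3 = (0 5 2 4 1 8 6 9) = [5, 8, 4, 3, 1, 2, 9, 7, 6, 0]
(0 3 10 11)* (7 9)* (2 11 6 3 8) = [8, 1, 11, 10, 4, 5, 3, 9, 2, 7, 6, 0] = (0 8 2 11)(3 10 6)(7 9)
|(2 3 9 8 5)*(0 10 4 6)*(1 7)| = |(0 10 4 6)(1 7)(2 3 9 8 5)| = 20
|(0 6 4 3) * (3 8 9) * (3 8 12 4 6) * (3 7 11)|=4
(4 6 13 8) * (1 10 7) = (1 10 7)(4 6 13 8) = [0, 10, 2, 3, 6, 5, 13, 1, 4, 9, 7, 11, 12, 8]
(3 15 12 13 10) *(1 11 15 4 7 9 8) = (1 11 15 12 13 10 3 4 7 9 8) = [0, 11, 2, 4, 7, 5, 6, 9, 1, 8, 3, 15, 13, 10, 14, 12]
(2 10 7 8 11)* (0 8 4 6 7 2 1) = (0 8 11 1)(2 10)(4 6 7) = [8, 0, 10, 3, 6, 5, 7, 4, 11, 9, 2, 1]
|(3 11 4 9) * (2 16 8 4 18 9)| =|(2 16 8 4)(3 11 18 9)| =4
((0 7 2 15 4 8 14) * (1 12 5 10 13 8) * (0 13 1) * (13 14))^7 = (0 2 4 7 15)(1 10 5 12)(8 13) = [2, 10, 4, 3, 7, 12, 6, 15, 13, 9, 5, 11, 1, 8, 14, 0]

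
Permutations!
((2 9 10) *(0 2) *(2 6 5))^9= [2, 1, 0, 3, 4, 10, 9, 7, 8, 6, 5]= (0 2)(5 10)(6 9)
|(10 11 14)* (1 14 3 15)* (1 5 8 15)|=|(1 14 10 11 3)(5 8 15)|=15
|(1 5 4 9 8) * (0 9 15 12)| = 8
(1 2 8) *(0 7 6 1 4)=(0 7 6 1 2 8 4)=[7, 2, 8, 3, 0, 5, 1, 6, 4]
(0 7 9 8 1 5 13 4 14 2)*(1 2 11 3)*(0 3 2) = (0 7 9 8)(1 5 13 4 14 11 2 3) = [7, 5, 3, 1, 14, 13, 6, 9, 0, 8, 10, 2, 12, 4, 11]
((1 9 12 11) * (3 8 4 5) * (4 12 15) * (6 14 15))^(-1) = (1 11 12 8 3 5 4 15 14 6 9) = [0, 11, 2, 5, 15, 4, 9, 7, 3, 1, 10, 12, 8, 13, 6, 14]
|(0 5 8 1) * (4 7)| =|(0 5 8 1)(4 7)| =4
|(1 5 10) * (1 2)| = |(1 5 10 2)| = 4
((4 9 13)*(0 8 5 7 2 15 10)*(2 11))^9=(0 8 5 7 11 2 15 10)=[8, 1, 15, 3, 4, 7, 6, 11, 5, 9, 0, 2, 12, 13, 14, 10]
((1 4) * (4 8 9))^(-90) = [0, 9, 2, 3, 8, 5, 6, 7, 4, 1] = (1 9)(4 8)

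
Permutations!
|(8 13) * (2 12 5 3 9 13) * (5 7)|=|(2 12 7 5 3 9 13 8)|=8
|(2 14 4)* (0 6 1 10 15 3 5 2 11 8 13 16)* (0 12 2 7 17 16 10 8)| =|(0 6 1 8 13 10 15 3 5 7 17 16 12 2 14 4 11)| =17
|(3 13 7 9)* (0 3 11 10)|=|(0 3 13 7 9 11 10)|=7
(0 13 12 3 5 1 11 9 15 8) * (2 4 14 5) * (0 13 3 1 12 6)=(0 3 2 4 14 5 12 1 11 9 15 8 13 6)=[3, 11, 4, 2, 14, 12, 0, 7, 13, 15, 10, 9, 1, 6, 5, 8]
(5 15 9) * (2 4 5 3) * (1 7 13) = (1 7 13)(2 4 5 15 9 3) = [0, 7, 4, 2, 5, 15, 6, 13, 8, 3, 10, 11, 12, 1, 14, 9]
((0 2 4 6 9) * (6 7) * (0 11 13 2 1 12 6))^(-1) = (0 7 4 2 13 11 9 6 12 1) = [7, 0, 13, 3, 2, 5, 12, 4, 8, 6, 10, 9, 1, 11]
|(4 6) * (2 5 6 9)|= 5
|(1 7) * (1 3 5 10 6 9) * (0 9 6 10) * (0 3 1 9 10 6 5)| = |(0 10 6 5 3)(1 7)| = 10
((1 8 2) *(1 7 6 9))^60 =(9) =[0, 1, 2, 3, 4, 5, 6, 7, 8, 9]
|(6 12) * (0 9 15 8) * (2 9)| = |(0 2 9 15 8)(6 12)| = 10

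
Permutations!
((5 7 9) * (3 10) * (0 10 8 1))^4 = (0 1 8 3 10)(5 7 9) = [1, 8, 2, 10, 4, 7, 6, 9, 3, 5, 0]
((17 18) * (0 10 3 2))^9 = (0 10 3 2)(17 18) = [10, 1, 0, 2, 4, 5, 6, 7, 8, 9, 3, 11, 12, 13, 14, 15, 16, 18, 17]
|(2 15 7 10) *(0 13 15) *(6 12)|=6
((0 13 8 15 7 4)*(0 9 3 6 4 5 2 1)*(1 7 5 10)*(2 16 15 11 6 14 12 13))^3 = (16)(0 10 2 1 7)(3 13 6)(4 14 8)(9 12 11) = [10, 7, 1, 13, 14, 5, 3, 0, 4, 12, 2, 9, 11, 6, 8, 15, 16]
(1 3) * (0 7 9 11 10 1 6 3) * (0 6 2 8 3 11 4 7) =(1 6 11 10)(2 8 3)(4 7 9) =[0, 6, 8, 2, 7, 5, 11, 9, 3, 4, 1, 10]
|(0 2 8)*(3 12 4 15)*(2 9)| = |(0 9 2 8)(3 12 4 15)| = 4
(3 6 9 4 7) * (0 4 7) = (0 4)(3 6 9 7) = [4, 1, 2, 6, 0, 5, 9, 3, 8, 7]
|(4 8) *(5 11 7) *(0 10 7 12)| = 6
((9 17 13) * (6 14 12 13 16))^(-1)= [0, 1, 2, 3, 4, 5, 16, 7, 8, 13, 10, 11, 14, 12, 6, 15, 17, 9]= (6 16 17 9 13 12 14)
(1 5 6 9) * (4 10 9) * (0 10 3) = (0 10 9 1 5 6 4 3) = [10, 5, 2, 0, 3, 6, 4, 7, 8, 1, 9]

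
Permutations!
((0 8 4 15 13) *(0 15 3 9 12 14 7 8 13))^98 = (0 15 13) = [15, 1, 2, 3, 4, 5, 6, 7, 8, 9, 10, 11, 12, 0, 14, 13]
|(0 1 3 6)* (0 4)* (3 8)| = 6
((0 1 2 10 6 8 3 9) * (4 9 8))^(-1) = (0 9 4 6 10 2 1)(3 8) = [9, 0, 1, 8, 6, 5, 10, 7, 3, 4, 2]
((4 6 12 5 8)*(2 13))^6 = (13)(4 6 12 5 8) = [0, 1, 2, 3, 6, 8, 12, 7, 4, 9, 10, 11, 5, 13]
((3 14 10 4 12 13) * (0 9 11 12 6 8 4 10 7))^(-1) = (0 7 14 3 13 12 11 9)(4 8 6) = [7, 1, 2, 13, 8, 5, 4, 14, 6, 0, 10, 9, 11, 12, 3]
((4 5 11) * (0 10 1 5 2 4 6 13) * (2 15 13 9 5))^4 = (0 4 10 15 1 13 2) = [4, 13, 0, 3, 10, 5, 6, 7, 8, 9, 15, 11, 12, 2, 14, 1]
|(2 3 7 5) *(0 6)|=|(0 6)(2 3 7 5)|=4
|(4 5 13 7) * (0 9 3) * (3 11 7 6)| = |(0 9 11 7 4 5 13 6 3)| = 9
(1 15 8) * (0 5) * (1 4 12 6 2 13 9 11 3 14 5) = [1, 15, 13, 14, 12, 0, 2, 7, 4, 11, 10, 3, 6, 9, 5, 8] = (0 1 15 8 4 12 6 2 13 9 11 3 14 5)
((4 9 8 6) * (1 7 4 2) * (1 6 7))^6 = (4 8)(7 9) = [0, 1, 2, 3, 8, 5, 6, 9, 4, 7]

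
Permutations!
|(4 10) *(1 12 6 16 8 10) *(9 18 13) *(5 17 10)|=9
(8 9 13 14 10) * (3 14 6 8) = [0, 1, 2, 14, 4, 5, 8, 7, 9, 13, 3, 11, 12, 6, 10] = (3 14 10)(6 8 9 13)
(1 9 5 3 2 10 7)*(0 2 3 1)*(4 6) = [2, 9, 10, 3, 6, 1, 4, 0, 8, 5, 7] = (0 2 10 7)(1 9 5)(4 6)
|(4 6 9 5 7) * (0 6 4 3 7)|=|(0 6 9 5)(3 7)|=4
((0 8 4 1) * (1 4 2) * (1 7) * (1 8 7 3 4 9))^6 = (0 9 3 8)(1 4 2 7) = [9, 4, 7, 8, 2, 5, 6, 1, 0, 3]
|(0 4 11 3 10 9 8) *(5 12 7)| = |(0 4 11 3 10 9 8)(5 12 7)| = 21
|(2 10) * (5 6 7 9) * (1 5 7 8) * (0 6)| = 10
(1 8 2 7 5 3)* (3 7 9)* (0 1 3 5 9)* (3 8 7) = (0 1 7 9 5 3 8 2) = [1, 7, 0, 8, 4, 3, 6, 9, 2, 5]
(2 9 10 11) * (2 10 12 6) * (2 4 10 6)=(2 9 12)(4 10 11 6)=[0, 1, 9, 3, 10, 5, 4, 7, 8, 12, 11, 6, 2]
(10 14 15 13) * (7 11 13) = (7 11 13 10 14 15) = [0, 1, 2, 3, 4, 5, 6, 11, 8, 9, 14, 13, 12, 10, 15, 7]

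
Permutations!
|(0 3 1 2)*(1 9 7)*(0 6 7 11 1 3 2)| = |(0 2 6 7 3 9 11 1)| = 8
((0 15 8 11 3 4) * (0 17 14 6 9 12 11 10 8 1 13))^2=(0 1)(3 17 6 12)(4 14 9 11)(13 15)=[1, 0, 2, 17, 14, 5, 12, 7, 8, 11, 10, 4, 3, 15, 9, 13, 16, 6]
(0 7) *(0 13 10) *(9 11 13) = (0 7 9 11 13 10) = [7, 1, 2, 3, 4, 5, 6, 9, 8, 11, 0, 13, 12, 10]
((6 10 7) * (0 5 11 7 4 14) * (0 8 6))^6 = [11, 1, 2, 3, 14, 7, 10, 5, 6, 9, 4, 0, 12, 13, 8] = (0 11)(4 14 8 6 10)(5 7)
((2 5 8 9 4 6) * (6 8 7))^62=(2 7)(4 9 8)(5 6)=[0, 1, 7, 3, 9, 6, 5, 2, 4, 8]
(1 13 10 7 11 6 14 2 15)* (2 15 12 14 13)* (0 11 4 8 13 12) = (0 11 6 12 14 15 1 2)(4 8 13 10 7) = [11, 2, 0, 3, 8, 5, 12, 4, 13, 9, 7, 6, 14, 10, 15, 1]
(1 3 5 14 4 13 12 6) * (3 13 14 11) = (1 13 12 6)(3 5 11)(4 14) = [0, 13, 2, 5, 14, 11, 1, 7, 8, 9, 10, 3, 6, 12, 4]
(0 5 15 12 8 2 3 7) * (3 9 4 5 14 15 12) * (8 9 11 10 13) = [14, 1, 11, 7, 5, 12, 6, 0, 2, 4, 13, 10, 9, 8, 15, 3] = (0 14 15 3 7)(2 11 10 13 8)(4 5 12 9)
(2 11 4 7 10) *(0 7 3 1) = (0 7 10 2 11 4 3 1) = [7, 0, 11, 1, 3, 5, 6, 10, 8, 9, 2, 4]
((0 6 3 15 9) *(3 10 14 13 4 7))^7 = [3, 1, 2, 13, 10, 5, 15, 14, 8, 7, 9, 11, 12, 6, 0, 4] = (0 3 13 6 15 4 10 9 7 14)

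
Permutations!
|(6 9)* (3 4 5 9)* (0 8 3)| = 7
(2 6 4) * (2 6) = [0, 1, 2, 3, 6, 5, 4] = (4 6)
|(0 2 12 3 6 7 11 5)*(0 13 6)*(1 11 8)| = 28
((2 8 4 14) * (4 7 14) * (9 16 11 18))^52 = [0, 1, 2, 3, 4, 5, 6, 7, 8, 9, 10, 11, 12, 13, 14, 15, 16, 17, 18] = (18)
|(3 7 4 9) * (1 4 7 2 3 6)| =4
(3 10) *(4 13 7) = (3 10)(4 13 7) = [0, 1, 2, 10, 13, 5, 6, 4, 8, 9, 3, 11, 12, 7]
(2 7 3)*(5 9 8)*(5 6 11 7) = (2 5 9 8 6 11 7 3) = [0, 1, 5, 2, 4, 9, 11, 3, 6, 8, 10, 7]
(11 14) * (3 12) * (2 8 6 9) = (2 8 6 9)(3 12)(11 14) = [0, 1, 8, 12, 4, 5, 9, 7, 6, 2, 10, 14, 3, 13, 11]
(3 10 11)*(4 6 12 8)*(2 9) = (2 9)(3 10 11)(4 6 12 8) = [0, 1, 9, 10, 6, 5, 12, 7, 4, 2, 11, 3, 8]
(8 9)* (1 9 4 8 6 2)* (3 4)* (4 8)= (1 9 6 2)(3 8)= [0, 9, 1, 8, 4, 5, 2, 7, 3, 6]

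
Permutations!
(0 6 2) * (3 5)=[6, 1, 0, 5, 4, 3, 2]=(0 6 2)(3 5)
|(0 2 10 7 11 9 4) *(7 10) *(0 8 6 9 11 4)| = |(11)(0 2 7 4 8 6 9)| = 7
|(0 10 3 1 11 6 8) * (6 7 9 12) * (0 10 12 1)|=|(0 12 6 8 10 3)(1 11 7 9)|=12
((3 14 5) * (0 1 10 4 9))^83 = [4, 9, 2, 5, 1, 14, 6, 7, 8, 10, 0, 11, 12, 13, 3] = (0 4 1 9 10)(3 5 14)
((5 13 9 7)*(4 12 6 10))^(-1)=(4 10 6 12)(5 7 9 13)=[0, 1, 2, 3, 10, 7, 12, 9, 8, 13, 6, 11, 4, 5]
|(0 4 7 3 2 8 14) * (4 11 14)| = 15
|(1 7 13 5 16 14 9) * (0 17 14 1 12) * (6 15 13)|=35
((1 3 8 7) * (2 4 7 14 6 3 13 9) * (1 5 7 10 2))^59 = [0, 9, 10, 6, 2, 7, 14, 5, 3, 13, 4, 11, 12, 1, 8] = (1 9 13)(2 10 4)(3 6 14 8)(5 7)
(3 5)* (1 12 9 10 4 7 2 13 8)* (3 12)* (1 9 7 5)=[0, 3, 13, 1, 5, 12, 6, 2, 9, 10, 4, 11, 7, 8]=(1 3)(2 13 8 9 10 4 5 12 7)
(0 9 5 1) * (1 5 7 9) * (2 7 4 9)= [1, 0, 7, 3, 9, 5, 6, 2, 8, 4]= (0 1)(2 7)(4 9)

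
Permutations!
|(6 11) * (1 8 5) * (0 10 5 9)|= 6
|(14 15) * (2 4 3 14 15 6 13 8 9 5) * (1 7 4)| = 11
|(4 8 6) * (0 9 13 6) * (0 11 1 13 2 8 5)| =|(0 9 2 8 11 1 13 6 4 5)| =10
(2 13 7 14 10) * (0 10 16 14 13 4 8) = (0 10 2 4 8)(7 13)(14 16) = [10, 1, 4, 3, 8, 5, 6, 13, 0, 9, 2, 11, 12, 7, 16, 15, 14]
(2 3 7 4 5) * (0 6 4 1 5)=(0 6 4)(1 5 2 3 7)=[6, 5, 3, 7, 0, 2, 4, 1]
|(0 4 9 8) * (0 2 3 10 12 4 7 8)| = 9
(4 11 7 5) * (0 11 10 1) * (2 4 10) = (0 11 7 5 10 1)(2 4) = [11, 0, 4, 3, 2, 10, 6, 5, 8, 9, 1, 7]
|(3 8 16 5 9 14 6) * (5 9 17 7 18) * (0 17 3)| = |(0 17 7 18 5 3 8 16 9 14 6)| = 11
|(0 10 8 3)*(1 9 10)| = 6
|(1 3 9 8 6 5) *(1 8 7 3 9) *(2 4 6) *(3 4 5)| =|(1 9 7 4 6 3)(2 5 8)| =6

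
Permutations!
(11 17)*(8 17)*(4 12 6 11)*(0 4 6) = (0 4 12)(6 11 8 17) = [4, 1, 2, 3, 12, 5, 11, 7, 17, 9, 10, 8, 0, 13, 14, 15, 16, 6]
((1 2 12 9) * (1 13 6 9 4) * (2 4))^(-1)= (1 4)(2 12)(6 13 9)= [0, 4, 12, 3, 1, 5, 13, 7, 8, 6, 10, 11, 2, 9]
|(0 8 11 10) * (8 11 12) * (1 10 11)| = 6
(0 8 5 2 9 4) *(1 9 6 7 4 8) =(0 1 9 8 5 2 6 7 4) =[1, 9, 6, 3, 0, 2, 7, 4, 5, 8]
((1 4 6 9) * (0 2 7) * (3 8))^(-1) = (0 7 2)(1 9 6 4)(3 8) = [7, 9, 0, 8, 1, 5, 4, 2, 3, 6]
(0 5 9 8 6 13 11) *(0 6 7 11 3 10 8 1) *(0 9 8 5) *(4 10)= (1 9)(3 4 10 5 8 7 11 6 13)= [0, 9, 2, 4, 10, 8, 13, 11, 7, 1, 5, 6, 12, 3]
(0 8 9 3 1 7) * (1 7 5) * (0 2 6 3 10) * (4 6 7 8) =(0 4 6 3 8 9 10)(1 5)(2 7) =[4, 5, 7, 8, 6, 1, 3, 2, 9, 10, 0]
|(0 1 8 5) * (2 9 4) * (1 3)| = 15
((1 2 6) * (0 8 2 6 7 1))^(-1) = (0 6 1 7 2 8) = [6, 7, 8, 3, 4, 5, 1, 2, 0]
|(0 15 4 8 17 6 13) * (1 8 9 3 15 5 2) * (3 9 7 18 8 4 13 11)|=14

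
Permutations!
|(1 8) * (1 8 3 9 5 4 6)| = 6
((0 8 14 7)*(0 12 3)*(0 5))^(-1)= [5, 1, 2, 12, 4, 3, 6, 14, 0, 9, 10, 11, 7, 13, 8]= (0 5 3 12 7 14 8)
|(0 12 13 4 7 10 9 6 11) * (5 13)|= 10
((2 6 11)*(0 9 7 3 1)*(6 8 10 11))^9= (0 1 3 7 9)(2 8 10 11)= [1, 3, 8, 7, 4, 5, 6, 9, 10, 0, 11, 2]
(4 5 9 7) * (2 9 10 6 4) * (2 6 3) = [0, 1, 9, 2, 5, 10, 4, 6, 8, 7, 3] = (2 9 7 6 4 5 10 3)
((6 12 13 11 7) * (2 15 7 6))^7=(2 15 7)(6 11 13 12)=[0, 1, 15, 3, 4, 5, 11, 2, 8, 9, 10, 13, 6, 12, 14, 7]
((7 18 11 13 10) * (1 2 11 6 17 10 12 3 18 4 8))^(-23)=(1 13 18 10 8 11 3 17 4 2 12 6 7)=[0, 13, 12, 17, 2, 5, 7, 1, 11, 9, 8, 3, 6, 18, 14, 15, 16, 4, 10]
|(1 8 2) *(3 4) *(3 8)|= 5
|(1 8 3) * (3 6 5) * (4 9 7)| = 15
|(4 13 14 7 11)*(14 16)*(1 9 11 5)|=|(1 9 11 4 13 16 14 7 5)|=9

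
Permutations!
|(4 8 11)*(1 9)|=6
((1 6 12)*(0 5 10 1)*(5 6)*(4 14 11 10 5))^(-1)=(0 12 6)(1 10 11 14 4)=[12, 10, 2, 3, 1, 5, 0, 7, 8, 9, 11, 14, 6, 13, 4]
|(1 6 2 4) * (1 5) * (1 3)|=6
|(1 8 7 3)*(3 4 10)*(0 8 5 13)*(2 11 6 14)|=|(0 8 7 4 10 3 1 5 13)(2 11 6 14)|=36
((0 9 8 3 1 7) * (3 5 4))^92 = (0 4)(1 8)(3 9)(5 7) = [4, 8, 2, 9, 0, 7, 6, 5, 1, 3]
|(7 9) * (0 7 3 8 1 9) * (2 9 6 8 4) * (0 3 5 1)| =|(0 7 3 4 2 9 5 1 6 8)| =10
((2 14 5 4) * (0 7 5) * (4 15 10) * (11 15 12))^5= (0 15)(2 12)(4 5)(7 10)(11 14)= [15, 1, 12, 3, 5, 4, 6, 10, 8, 9, 7, 14, 2, 13, 11, 0]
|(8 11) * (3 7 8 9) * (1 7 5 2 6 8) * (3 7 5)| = |(1 5 2 6 8 11 9 7)| = 8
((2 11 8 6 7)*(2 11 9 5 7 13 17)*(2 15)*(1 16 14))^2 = [0, 14, 5, 3, 4, 11, 17, 8, 13, 7, 10, 6, 12, 15, 16, 9, 1, 2] = (1 14 16)(2 5 11 6 17)(7 8 13 15 9)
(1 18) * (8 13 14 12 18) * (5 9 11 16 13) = [0, 8, 2, 3, 4, 9, 6, 7, 5, 11, 10, 16, 18, 14, 12, 15, 13, 17, 1] = (1 8 5 9 11 16 13 14 12 18)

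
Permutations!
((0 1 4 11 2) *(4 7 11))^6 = (0 1 7 11 2) = [1, 7, 0, 3, 4, 5, 6, 11, 8, 9, 10, 2]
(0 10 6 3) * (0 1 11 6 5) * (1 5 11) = (0 10 11 6 3 5) = [10, 1, 2, 5, 4, 0, 3, 7, 8, 9, 11, 6]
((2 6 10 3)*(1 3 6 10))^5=[0, 1, 2, 3, 4, 5, 6, 7, 8, 9, 10]=(10)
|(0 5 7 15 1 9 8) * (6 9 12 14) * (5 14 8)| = |(0 14 6 9 5 7 15 1 12 8)| = 10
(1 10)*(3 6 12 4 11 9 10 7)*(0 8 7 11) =[8, 11, 2, 6, 0, 5, 12, 3, 7, 10, 1, 9, 4] =(0 8 7 3 6 12 4)(1 11 9 10)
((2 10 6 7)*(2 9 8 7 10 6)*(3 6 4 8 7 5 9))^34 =(2 6 7 5 4 10 3 9 8) =[0, 1, 6, 9, 10, 4, 7, 5, 2, 8, 3]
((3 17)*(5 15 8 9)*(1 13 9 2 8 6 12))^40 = (17)(1 6 5 13 12 15 9) = [0, 6, 2, 3, 4, 13, 5, 7, 8, 1, 10, 11, 15, 12, 14, 9, 16, 17]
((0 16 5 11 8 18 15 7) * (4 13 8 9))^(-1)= (0 7 15 18 8 13 4 9 11 5 16)= [7, 1, 2, 3, 9, 16, 6, 15, 13, 11, 10, 5, 12, 4, 14, 18, 0, 17, 8]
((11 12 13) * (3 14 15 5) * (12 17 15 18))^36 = (18) = [0, 1, 2, 3, 4, 5, 6, 7, 8, 9, 10, 11, 12, 13, 14, 15, 16, 17, 18]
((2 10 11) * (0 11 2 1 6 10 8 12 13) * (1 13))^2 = (0 13 11)(1 10 8)(2 12 6) = [13, 10, 12, 3, 4, 5, 2, 7, 1, 9, 8, 0, 6, 11]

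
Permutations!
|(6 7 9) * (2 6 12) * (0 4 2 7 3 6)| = |(0 4 2)(3 6)(7 9 12)| = 6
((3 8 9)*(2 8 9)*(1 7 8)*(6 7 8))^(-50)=[0, 8, 1, 3, 4, 5, 6, 7, 2, 9]=(9)(1 8 2)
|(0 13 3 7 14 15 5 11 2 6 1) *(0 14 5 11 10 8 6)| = 13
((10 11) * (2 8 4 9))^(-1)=[0, 1, 9, 3, 8, 5, 6, 7, 2, 4, 11, 10]=(2 9 4 8)(10 11)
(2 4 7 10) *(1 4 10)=(1 4 7)(2 10)=[0, 4, 10, 3, 7, 5, 6, 1, 8, 9, 2]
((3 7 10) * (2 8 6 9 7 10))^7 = (2 6 7 8 9)(3 10) = [0, 1, 6, 10, 4, 5, 7, 8, 9, 2, 3]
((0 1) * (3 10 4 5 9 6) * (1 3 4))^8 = (10) = [0, 1, 2, 3, 4, 5, 6, 7, 8, 9, 10]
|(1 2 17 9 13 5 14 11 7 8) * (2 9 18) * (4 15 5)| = 30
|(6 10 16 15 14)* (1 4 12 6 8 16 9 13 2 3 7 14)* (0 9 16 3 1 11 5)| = 52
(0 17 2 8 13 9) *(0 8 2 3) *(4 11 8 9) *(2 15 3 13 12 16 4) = [17, 1, 15, 0, 11, 5, 6, 7, 12, 9, 10, 8, 16, 2, 14, 3, 4, 13] = (0 17 13 2 15 3)(4 11 8 12 16)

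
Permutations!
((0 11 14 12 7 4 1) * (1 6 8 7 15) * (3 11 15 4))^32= [1, 15, 2, 3, 4, 5, 6, 7, 8, 9, 10, 11, 12, 13, 14, 0]= (0 1 15)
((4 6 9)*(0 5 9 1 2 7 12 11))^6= (0 2 9 12 6)(1 5 7 4 11)= [2, 5, 9, 3, 11, 7, 0, 4, 8, 12, 10, 1, 6]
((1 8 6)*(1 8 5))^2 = (8) = [0, 1, 2, 3, 4, 5, 6, 7, 8]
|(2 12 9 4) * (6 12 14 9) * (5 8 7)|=|(2 14 9 4)(5 8 7)(6 12)|=12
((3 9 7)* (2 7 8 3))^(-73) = (2 7)(3 8 9) = [0, 1, 7, 8, 4, 5, 6, 2, 9, 3]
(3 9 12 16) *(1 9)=[0, 9, 2, 1, 4, 5, 6, 7, 8, 12, 10, 11, 16, 13, 14, 15, 3]=(1 9 12 16 3)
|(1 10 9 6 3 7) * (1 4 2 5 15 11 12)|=|(1 10 9 6 3 7 4 2 5 15 11 12)|=12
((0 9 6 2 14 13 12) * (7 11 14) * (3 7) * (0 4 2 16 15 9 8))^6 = (2 12 14 7)(3 4 13 11)(6 15)(9 16) = [0, 1, 12, 4, 13, 5, 15, 2, 8, 16, 10, 3, 14, 11, 7, 6, 9]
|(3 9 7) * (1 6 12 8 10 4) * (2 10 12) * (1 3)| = |(1 6 2 10 4 3 9 7)(8 12)| = 8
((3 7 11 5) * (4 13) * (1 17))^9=[0, 17, 2, 7, 13, 3, 6, 11, 8, 9, 10, 5, 12, 4, 14, 15, 16, 1]=(1 17)(3 7 11 5)(4 13)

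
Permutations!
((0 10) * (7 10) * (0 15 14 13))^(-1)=(0 13 14 15 10 7)=[13, 1, 2, 3, 4, 5, 6, 0, 8, 9, 7, 11, 12, 14, 15, 10]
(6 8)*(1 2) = (1 2)(6 8) = [0, 2, 1, 3, 4, 5, 8, 7, 6]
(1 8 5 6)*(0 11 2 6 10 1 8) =(0 11 2 6 8 5 10 1) =[11, 0, 6, 3, 4, 10, 8, 7, 5, 9, 1, 2]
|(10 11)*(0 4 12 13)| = 4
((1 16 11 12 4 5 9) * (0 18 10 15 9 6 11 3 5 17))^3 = (0 15 16 6 4 18 9 3 11 17 10 1 5 12) = [15, 5, 2, 11, 18, 12, 4, 7, 8, 3, 1, 17, 0, 13, 14, 16, 6, 10, 9]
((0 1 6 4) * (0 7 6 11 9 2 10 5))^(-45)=[2, 10, 1, 3, 4, 9, 6, 7, 8, 0, 11, 5]=(0 2 1 10 11 5 9)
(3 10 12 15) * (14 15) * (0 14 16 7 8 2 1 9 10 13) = (0 14 15 3 13)(1 9 10 12 16 7 8 2) = [14, 9, 1, 13, 4, 5, 6, 8, 2, 10, 12, 11, 16, 0, 15, 3, 7]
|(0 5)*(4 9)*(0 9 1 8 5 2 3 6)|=20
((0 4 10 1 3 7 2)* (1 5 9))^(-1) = (0 2 7 3 1 9 5 10 4) = [2, 9, 7, 1, 0, 10, 6, 3, 8, 5, 4]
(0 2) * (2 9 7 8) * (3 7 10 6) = (0 9 10 6 3 7 8 2) = [9, 1, 0, 7, 4, 5, 3, 8, 2, 10, 6]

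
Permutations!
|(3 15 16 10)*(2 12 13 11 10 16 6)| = 8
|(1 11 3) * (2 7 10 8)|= 12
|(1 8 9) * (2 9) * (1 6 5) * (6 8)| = |(1 6 5)(2 9 8)| = 3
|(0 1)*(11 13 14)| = |(0 1)(11 13 14)| = 6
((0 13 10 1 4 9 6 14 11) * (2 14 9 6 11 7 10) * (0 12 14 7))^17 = (0 1 12 7 9 13 4 14 10 11 2 6) = [1, 12, 6, 3, 14, 5, 0, 9, 8, 13, 11, 2, 7, 4, 10]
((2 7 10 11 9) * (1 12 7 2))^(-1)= [0, 9, 2, 3, 4, 5, 6, 12, 8, 11, 7, 10, 1]= (1 9 11 10 7 12)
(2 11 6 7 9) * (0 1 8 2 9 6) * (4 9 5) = (0 1 8 2 11)(4 9 5)(6 7) = [1, 8, 11, 3, 9, 4, 7, 6, 2, 5, 10, 0]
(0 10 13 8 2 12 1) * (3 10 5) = (0 5 3 10 13 8 2 12 1) = [5, 0, 12, 10, 4, 3, 6, 7, 2, 9, 13, 11, 1, 8]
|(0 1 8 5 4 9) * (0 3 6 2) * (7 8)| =10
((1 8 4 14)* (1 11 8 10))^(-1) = (1 10)(4 8 11 14) = [0, 10, 2, 3, 8, 5, 6, 7, 11, 9, 1, 14, 12, 13, 4]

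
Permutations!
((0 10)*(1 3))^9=(0 10)(1 3)=[10, 3, 2, 1, 4, 5, 6, 7, 8, 9, 0]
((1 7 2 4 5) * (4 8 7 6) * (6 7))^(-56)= (8)= [0, 1, 2, 3, 4, 5, 6, 7, 8]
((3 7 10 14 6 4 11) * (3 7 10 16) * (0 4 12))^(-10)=(16)=[0, 1, 2, 3, 4, 5, 6, 7, 8, 9, 10, 11, 12, 13, 14, 15, 16]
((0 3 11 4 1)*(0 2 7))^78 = (0 3 11 4 1 2 7) = [3, 2, 7, 11, 1, 5, 6, 0, 8, 9, 10, 4]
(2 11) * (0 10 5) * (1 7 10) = [1, 7, 11, 3, 4, 0, 6, 10, 8, 9, 5, 2] = (0 1 7 10 5)(2 11)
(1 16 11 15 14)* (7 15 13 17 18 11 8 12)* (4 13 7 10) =(1 16 8 12 10 4 13 17 18 11 7 15 14) =[0, 16, 2, 3, 13, 5, 6, 15, 12, 9, 4, 7, 10, 17, 1, 14, 8, 18, 11]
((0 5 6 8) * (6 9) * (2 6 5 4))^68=(9)(0 6 4 8 2)=[6, 1, 0, 3, 8, 5, 4, 7, 2, 9]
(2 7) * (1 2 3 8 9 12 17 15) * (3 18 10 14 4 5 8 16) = (1 2 7 18 10 14 4 5 8 9 12 17 15)(3 16) = [0, 2, 7, 16, 5, 8, 6, 18, 9, 12, 14, 11, 17, 13, 4, 1, 3, 15, 10]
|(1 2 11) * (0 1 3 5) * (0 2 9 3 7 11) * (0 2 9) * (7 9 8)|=6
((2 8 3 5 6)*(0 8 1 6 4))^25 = (8)(1 6 2) = [0, 6, 1, 3, 4, 5, 2, 7, 8]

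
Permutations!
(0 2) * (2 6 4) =(0 6 4 2) =[6, 1, 0, 3, 2, 5, 4]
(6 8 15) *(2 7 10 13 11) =(2 7 10 13 11)(6 8 15) =[0, 1, 7, 3, 4, 5, 8, 10, 15, 9, 13, 2, 12, 11, 14, 6]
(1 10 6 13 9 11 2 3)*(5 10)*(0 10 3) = (0 10 6 13 9 11 2)(1 5 3) = [10, 5, 0, 1, 4, 3, 13, 7, 8, 11, 6, 2, 12, 9]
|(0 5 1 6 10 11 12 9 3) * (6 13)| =10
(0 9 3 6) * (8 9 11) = (0 11 8 9 3 6) = [11, 1, 2, 6, 4, 5, 0, 7, 9, 3, 10, 8]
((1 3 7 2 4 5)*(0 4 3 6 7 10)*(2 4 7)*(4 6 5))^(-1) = (0 10 3 2 6 7)(1 5) = [10, 5, 6, 2, 4, 1, 7, 0, 8, 9, 3]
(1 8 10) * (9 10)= (1 8 9 10)= [0, 8, 2, 3, 4, 5, 6, 7, 9, 10, 1]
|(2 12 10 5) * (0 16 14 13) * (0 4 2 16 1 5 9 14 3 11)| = |(0 1 5 16 3 11)(2 12 10 9 14 13 4)| = 42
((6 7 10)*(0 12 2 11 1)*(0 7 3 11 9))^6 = (0 2)(9 12) = [2, 1, 0, 3, 4, 5, 6, 7, 8, 12, 10, 11, 9]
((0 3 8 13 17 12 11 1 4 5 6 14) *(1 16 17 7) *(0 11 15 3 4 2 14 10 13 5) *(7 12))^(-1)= (0 4)(1 7 17 16 11 14 2)(3 15 12 13 10 6 5 8)= [4, 7, 1, 15, 0, 8, 5, 17, 3, 9, 6, 14, 13, 10, 2, 12, 11, 16]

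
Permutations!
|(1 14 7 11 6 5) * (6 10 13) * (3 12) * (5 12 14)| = 8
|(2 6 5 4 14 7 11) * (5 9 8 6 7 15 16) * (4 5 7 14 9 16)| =|(2 14 15 4 9 8 6 16 7 11)| =10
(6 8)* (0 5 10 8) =(0 5 10 8 6) =[5, 1, 2, 3, 4, 10, 0, 7, 6, 9, 8]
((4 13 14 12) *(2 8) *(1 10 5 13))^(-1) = [0, 4, 8, 3, 12, 10, 6, 7, 2, 9, 1, 11, 14, 5, 13] = (1 4 12 14 13 5 10)(2 8)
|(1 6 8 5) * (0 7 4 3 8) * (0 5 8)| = 12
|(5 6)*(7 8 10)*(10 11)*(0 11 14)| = |(0 11 10 7 8 14)(5 6)| = 6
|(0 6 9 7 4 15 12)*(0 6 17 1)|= 6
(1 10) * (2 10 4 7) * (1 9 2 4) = (2 10 9)(4 7) = [0, 1, 10, 3, 7, 5, 6, 4, 8, 2, 9]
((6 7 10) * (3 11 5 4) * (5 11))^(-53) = [0, 1, 2, 5, 3, 4, 7, 10, 8, 9, 6, 11] = (11)(3 5 4)(6 7 10)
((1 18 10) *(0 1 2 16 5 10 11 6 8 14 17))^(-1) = (0 17 14 8 6 11 18 1)(2 10 5 16) = [17, 0, 10, 3, 4, 16, 11, 7, 6, 9, 5, 18, 12, 13, 8, 15, 2, 14, 1]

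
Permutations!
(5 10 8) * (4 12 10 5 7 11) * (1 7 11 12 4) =[0, 7, 2, 3, 4, 5, 6, 12, 11, 9, 8, 1, 10] =(1 7 12 10 8 11)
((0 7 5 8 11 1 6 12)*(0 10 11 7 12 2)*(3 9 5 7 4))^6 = (0 2 6 1 11 10 12)(3 9 5 8 4) = [2, 11, 6, 9, 3, 8, 1, 7, 4, 5, 12, 10, 0]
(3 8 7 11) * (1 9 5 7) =(1 9 5 7 11 3 8) =[0, 9, 2, 8, 4, 7, 6, 11, 1, 5, 10, 3]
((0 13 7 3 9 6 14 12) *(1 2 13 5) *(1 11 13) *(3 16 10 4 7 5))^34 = (0 14 9)(3 12 6)(4 16)(5 11 13)(7 10) = [14, 1, 2, 12, 16, 11, 3, 10, 8, 0, 7, 13, 6, 5, 9, 15, 4]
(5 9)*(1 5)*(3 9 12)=[0, 5, 2, 9, 4, 12, 6, 7, 8, 1, 10, 11, 3]=(1 5 12 3 9)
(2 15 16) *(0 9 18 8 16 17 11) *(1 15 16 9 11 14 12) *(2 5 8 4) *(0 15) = [11, 0, 16, 3, 2, 8, 6, 7, 9, 18, 10, 15, 1, 13, 12, 17, 5, 14, 4] = (0 11 15 17 14 12 1)(2 16 5 8 9 18 4)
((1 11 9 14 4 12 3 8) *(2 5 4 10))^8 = (1 12 2 9 8 4 10 11 3 5 14) = [0, 12, 9, 5, 10, 14, 6, 7, 4, 8, 11, 3, 2, 13, 1]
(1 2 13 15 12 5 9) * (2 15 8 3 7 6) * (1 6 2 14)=(1 15 12 5 9 6 14)(2 13 8 3 7)=[0, 15, 13, 7, 4, 9, 14, 2, 3, 6, 10, 11, 5, 8, 1, 12]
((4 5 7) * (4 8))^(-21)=[0, 1, 2, 3, 8, 4, 6, 5, 7]=(4 8 7 5)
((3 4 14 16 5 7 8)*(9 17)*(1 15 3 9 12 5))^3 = [0, 4, 2, 16, 1, 9, 6, 17, 12, 5, 10, 11, 8, 13, 15, 14, 3, 7] = (1 4)(3 16)(5 9)(7 17)(8 12)(14 15)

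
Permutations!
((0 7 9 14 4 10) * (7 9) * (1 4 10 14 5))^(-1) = [10, 5, 2, 3, 1, 9, 6, 7, 8, 0, 14, 11, 12, 13, 4] = (0 10 14 4 1 5 9)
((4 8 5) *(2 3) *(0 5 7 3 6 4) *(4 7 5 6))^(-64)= [0, 1, 2, 3, 4, 5, 6, 7, 8]= (8)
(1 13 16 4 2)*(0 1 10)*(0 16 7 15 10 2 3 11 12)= (0 1 13 7 15 10 16 4 3 11 12)= [1, 13, 2, 11, 3, 5, 6, 15, 8, 9, 16, 12, 0, 7, 14, 10, 4]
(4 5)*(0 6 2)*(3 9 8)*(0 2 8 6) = (3 9 6 8)(4 5) = [0, 1, 2, 9, 5, 4, 8, 7, 3, 6]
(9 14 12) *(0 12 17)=[12, 1, 2, 3, 4, 5, 6, 7, 8, 14, 10, 11, 9, 13, 17, 15, 16, 0]=(0 12 9 14 17)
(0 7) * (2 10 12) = (0 7)(2 10 12) = [7, 1, 10, 3, 4, 5, 6, 0, 8, 9, 12, 11, 2]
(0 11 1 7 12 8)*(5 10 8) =(0 11 1 7 12 5 10 8) =[11, 7, 2, 3, 4, 10, 6, 12, 0, 9, 8, 1, 5]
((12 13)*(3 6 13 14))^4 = (3 14 12 13 6) = [0, 1, 2, 14, 4, 5, 3, 7, 8, 9, 10, 11, 13, 6, 12]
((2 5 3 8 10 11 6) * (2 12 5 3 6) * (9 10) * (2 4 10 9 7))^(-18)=(12)(2 8)(3 7)=[0, 1, 8, 7, 4, 5, 6, 3, 2, 9, 10, 11, 12]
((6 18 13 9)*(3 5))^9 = (3 5)(6 18 13 9) = [0, 1, 2, 5, 4, 3, 18, 7, 8, 6, 10, 11, 12, 9, 14, 15, 16, 17, 13]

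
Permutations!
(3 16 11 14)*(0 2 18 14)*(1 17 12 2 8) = (0 8 1 17 12 2 18 14 3 16 11) = [8, 17, 18, 16, 4, 5, 6, 7, 1, 9, 10, 0, 2, 13, 3, 15, 11, 12, 14]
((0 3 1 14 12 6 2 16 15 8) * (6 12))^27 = (16) = [0, 1, 2, 3, 4, 5, 6, 7, 8, 9, 10, 11, 12, 13, 14, 15, 16]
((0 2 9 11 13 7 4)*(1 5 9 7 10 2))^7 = [2, 7, 11, 3, 10, 4, 6, 13, 8, 0, 9, 1, 12, 5] = (0 2 11 1 7 13 5 4 10 9)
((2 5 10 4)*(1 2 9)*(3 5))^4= (1 10 2 4 3 9 5)= [0, 10, 4, 9, 3, 1, 6, 7, 8, 5, 2]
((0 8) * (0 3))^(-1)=[3, 1, 2, 8, 4, 5, 6, 7, 0]=(0 3 8)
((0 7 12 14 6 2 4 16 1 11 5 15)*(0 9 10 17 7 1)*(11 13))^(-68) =(0 6 17 5)(1 2 7 15)(4 12 9 13)(10 11 16 14) =[6, 2, 7, 3, 12, 0, 17, 15, 8, 13, 11, 16, 9, 4, 10, 1, 14, 5]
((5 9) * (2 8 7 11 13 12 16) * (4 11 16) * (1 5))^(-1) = (1 9 5)(2 16 7 8)(4 12 13 11) = [0, 9, 16, 3, 12, 1, 6, 8, 2, 5, 10, 4, 13, 11, 14, 15, 7]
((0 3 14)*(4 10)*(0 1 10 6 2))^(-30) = [14, 4, 3, 1, 2, 5, 0, 7, 8, 9, 6, 11, 12, 13, 10] = (0 14 10 6)(1 4 2 3)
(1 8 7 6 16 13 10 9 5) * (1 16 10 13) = (1 8 7 6 10 9 5 16) = [0, 8, 2, 3, 4, 16, 10, 6, 7, 5, 9, 11, 12, 13, 14, 15, 1]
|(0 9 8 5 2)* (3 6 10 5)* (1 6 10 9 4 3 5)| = |(0 4 3 10 1 6 9 8 5 2)| = 10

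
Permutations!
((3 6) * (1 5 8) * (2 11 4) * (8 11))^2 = (1 11 2)(4 8 5) = [0, 11, 1, 3, 8, 4, 6, 7, 5, 9, 10, 2]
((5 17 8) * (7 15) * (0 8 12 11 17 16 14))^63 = (17)(0 16 8 14 5)(7 15) = [16, 1, 2, 3, 4, 0, 6, 15, 14, 9, 10, 11, 12, 13, 5, 7, 8, 17]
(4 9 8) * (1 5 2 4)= (1 5 2 4 9 8)= [0, 5, 4, 3, 9, 2, 6, 7, 1, 8]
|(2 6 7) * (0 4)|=|(0 4)(2 6 7)|=6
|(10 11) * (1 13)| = 2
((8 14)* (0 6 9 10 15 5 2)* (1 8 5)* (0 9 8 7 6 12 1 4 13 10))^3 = (0 7 14 9 1 8 2 12 6 5)(4 15 10 13) = [7, 8, 12, 3, 15, 0, 5, 14, 2, 1, 13, 11, 6, 4, 9, 10]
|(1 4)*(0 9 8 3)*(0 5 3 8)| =|(0 9)(1 4)(3 5)| =2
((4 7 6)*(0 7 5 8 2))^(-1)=(0 2 8 5 4 6 7)=[2, 1, 8, 3, 6, 4, 7, 0, 5]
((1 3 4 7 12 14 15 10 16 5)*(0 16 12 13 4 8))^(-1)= (0 8 3 1 5 16)(4 13 7)(10 15 14 12)= [8, 5, 2, 1, 13, 16, 6, 4, 3, 9, 15, 11, 10, 7, 12, 14, 0]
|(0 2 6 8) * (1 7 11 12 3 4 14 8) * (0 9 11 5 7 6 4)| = 18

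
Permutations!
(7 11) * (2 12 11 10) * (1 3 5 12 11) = (1 3 5 12)(2 11 7 10) = [0, 3, 11, 5, 4, 12, 6, 10, 8, 9, 2, 7, 1]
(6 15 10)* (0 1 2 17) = (0 1 2 17)(6 15 10) = [1, 2, 17, 3, 4, 5, 15, 7, 8, 9, 6, 11, 12, 13, 14, 10, 16, 0]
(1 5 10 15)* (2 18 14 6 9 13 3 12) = (1 5 10 15)(2 18 14 6 9 13 3 12) = [0, 5, 18, 12, 4, 10, 9, 7, 8, 13, 15, 11, 2, 3, 6, 1, 16, 17, 14]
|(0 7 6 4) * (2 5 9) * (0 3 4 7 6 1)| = |(0 6 7 1)(2 5 9)(3 4)| = 12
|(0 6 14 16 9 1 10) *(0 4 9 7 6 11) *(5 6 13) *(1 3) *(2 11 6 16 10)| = 20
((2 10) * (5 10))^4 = [0, 1, 5, 3, 4, 10, 6, 7, 8, 9, 2] = (2 5 10)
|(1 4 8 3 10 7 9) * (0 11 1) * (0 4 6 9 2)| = |(0 11 1 6 9 4 8 3 10 7 2)| = 11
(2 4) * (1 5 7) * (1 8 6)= (1 5 7 8 6)(2 4)= [0, 5, 4, 3, 2, 7, 1, 8, 6]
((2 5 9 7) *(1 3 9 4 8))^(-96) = (9) = [0, 1, 2, 3, 4, 5, 6, 7, 8, 9]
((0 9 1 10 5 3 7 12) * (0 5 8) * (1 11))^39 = (0 1)(3 5 12 7)(8 11)(9 10) = [1, 0, 2, 5, 4, 12, 6, 3, 11, 10, 9, 8, 7]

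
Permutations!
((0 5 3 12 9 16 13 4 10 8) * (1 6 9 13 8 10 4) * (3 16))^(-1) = [8, 13, 2, 9, 4, 0, 1, 7, 16, 6, 10, 11, 3, 12, 14, 15, 5] = (0 8 16 5)(1 13 12 3 9 6)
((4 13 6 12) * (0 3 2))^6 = (4 6)(12 13) = [0, 1, 2, 3, 6, 5, 4, 7, 8, 9, 10, 11, 13, 12]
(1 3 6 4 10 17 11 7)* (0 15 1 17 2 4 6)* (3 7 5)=(0 15 1 7 17 11 5 3)(2 4 10)=[15, 7, 4, 0, 10, 3, 6, 17, 8, 9, 2, 5, 12, 13, 14, 1, 16, 11]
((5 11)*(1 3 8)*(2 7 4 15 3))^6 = [0, 8, 1, 15, 7, 5, 6, 2, 3, 9, 10, 11, 12, 13, 14, 4] = (1 8 3 15 4 7 2)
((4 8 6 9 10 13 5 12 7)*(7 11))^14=(4 10 11 6 5)(7 9 12 8 13)=[0, 1, 2, 3, 10, 4, 5, 9, 13, 12, 11, 6, 8, 7]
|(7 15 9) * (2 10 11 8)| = 12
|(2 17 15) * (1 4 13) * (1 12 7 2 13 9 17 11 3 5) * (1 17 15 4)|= 11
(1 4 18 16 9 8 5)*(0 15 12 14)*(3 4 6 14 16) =(0 15 12 16 9 8 5 1 6 14)(3 4 18) =[15, 6, 2, 4, 18, 1, 14, 7, 5, 8, 10, 11, 16, 13, 0, 12, 9, 17, 3]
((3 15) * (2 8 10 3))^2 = (2 10 15 8 3) = [0, 1, 10, 2, 4, 5, 6, 7, 3, 9, 15, 11, 12, 13, 14, 8]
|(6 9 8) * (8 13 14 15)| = |(6 9 13 14 15 8)| = 6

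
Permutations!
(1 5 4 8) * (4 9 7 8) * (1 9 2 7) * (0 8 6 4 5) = (0 8 9 1)(2 7 6 4 5) = [8, 0, 7, 3, 5, 2, 4, 6, 9, 1]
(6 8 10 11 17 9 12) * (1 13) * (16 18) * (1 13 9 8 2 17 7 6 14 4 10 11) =[0, 9, 17, 3, 10, 5, 2, 6, 11, 12, 1, 7, 14, 13, 4, 15, 18, 8, 16] =(1 9 12 14 4 10)(2 17 8 11 7 6)(16 18)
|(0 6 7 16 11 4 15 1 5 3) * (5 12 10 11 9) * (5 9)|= |(0 6 7 16 5 3)(1 12 10 11 4 15)|= 6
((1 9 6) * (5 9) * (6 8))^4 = (1 6 8 9 5) = [0, 6, 2, 3, 4, 1, 8, 7, 9, 5]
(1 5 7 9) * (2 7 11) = [0, 5, 7, 3, 4, 11, 6, 9, 8, 1, 10, 2] = (1 5 11 2 7 9)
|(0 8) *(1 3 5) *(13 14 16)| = 6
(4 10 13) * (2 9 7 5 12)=(2 9 7 5 12)(4 10 13)=[0, 1, 9, 3, 10, 12, 6, 5, 8, 7, 13, 11, 2, 4]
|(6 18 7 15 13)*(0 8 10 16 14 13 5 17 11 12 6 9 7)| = 15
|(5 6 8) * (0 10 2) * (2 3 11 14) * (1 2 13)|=|(0 10 3 11 14 13 1 2)(5 6 8)|=24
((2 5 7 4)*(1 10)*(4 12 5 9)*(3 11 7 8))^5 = (1 10)(2 4 9)(3 8 5 12 7 11) = [0, 10, 4, 8, 9, 12, 6, 11, 5, 2, 1, 3, 7]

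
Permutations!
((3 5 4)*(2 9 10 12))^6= (2 10)(9 12)= [0, 1, 10, 3, 4, 5, 6, 7, 8, 12, 2, 11, 9]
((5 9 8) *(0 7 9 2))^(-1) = [2, 1, 5, 3, 4, 8, 6, 0, 9, 7] = (0 2 5 8 9 7)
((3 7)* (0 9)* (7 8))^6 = (9) = [0, 1, 2, 3, 4, 5, 6, 7, 8, 9]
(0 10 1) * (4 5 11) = (0 10 1)(4 5 11) = [10, 0, 2, 3, 5, 11, 6, 7, 8, 9, 1, 4]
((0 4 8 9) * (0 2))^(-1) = (0 2 9 8 4) = [2, 1, 9, 3, 0, 5, 6, 7, 4, 8]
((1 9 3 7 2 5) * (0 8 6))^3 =(1 7)(2 9)(3 5) =[0, 7, 9, 5, 4, 3, 6, 1, 8, 2]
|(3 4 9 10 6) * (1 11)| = |(1 11)(3 4 9 10 6)| = 10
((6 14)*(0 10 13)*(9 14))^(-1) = (0 13 10)(6 14 9) = [13, 1, 2, 3, 4, 5, 14, 7, 8, 6, 0, 11, 12, 10, 9]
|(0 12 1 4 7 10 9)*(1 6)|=8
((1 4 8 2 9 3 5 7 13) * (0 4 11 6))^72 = [0, 1, 2, 3, 4, 5, 6, 7, 8, 9, 10, 11, 12, 13] = (13)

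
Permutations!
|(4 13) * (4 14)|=3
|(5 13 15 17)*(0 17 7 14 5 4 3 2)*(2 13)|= 10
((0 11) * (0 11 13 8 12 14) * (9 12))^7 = (0 13 8 9 12 14) = [13, 1, 2, 3, 4, 5, 6, 7, 9, 12, 10, 11, 14, 8, 0]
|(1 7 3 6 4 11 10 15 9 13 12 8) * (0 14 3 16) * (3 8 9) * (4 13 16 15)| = |(0 14 8 1 7 15 3 6 13 12 9 16)(4 11 10)| = 12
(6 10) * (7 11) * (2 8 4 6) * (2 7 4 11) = [0, 1, 8, 3, 6, 5, 10, 2, 11, 9, 7, 4] = (2 8 11 4 6 10 7)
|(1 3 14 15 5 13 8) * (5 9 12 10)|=10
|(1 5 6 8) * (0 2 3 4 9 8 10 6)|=8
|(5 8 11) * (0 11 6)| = |(0 11 5 8 6)| = 5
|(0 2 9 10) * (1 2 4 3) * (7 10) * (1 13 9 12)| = 21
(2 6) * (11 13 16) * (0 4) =(0 4)(2 6)(11 13 16) =[4, 1, 6, 3, 0, 5, 2, 7, 8, 9, 10, 13, 12, 16, 14, 15, 11]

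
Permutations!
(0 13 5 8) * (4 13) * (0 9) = [4, 1, 2, 3, 13, 8, 6, 7, 9, 0, 10, 11, 12, 5] = (0 4 13 5 8 9)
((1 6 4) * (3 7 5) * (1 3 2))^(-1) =[0, 2, 5, 4, 6, 7, 1, 3] =(1 2 5 7 3 4 6)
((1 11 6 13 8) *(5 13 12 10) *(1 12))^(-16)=(1 6 11)(5 10 12 8 13)=[0, 6, 2, 3, 4, 10, 11, 7, 13, 9, 12, 1, 8, 5]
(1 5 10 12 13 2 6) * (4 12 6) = [0, 5, 4, 3, 12, 10, 1, 7, 8, 9, 6, 11, 13, 2] = (1 5 10 6)(2 4 12 13)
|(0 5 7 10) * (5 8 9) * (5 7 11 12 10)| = |(0 8 9 7 5 11 12 10)| = 8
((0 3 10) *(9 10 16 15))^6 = (16) = [0, 1, 2, 3, 4, 5, 6, 7, 8, 9, 10, 11, 12, 13, 14, 15, 16]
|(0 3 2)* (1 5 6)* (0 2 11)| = |(0 3 11)(1 5 6)| = 3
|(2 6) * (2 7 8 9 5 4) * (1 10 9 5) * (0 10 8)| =10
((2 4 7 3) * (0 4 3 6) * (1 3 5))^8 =(7) =[0, 1, 2, 3, 4, 5, 6, 7]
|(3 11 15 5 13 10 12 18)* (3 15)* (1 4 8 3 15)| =|(1 4 8 3 11 15 5 13 10 12 18)| =11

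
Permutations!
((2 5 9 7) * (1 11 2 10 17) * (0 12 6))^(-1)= [6, 17, 11, 3, 4, 2, 12, 9, 8, 5, 7, 1, 0, 13, 14, 15, 16, 10]= (0 6 12)(1 17 10 7 9 5 2 11)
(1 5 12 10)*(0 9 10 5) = (0 9 10 1)(5 12) = [9, 0, 2, 3, 4, 12, 6, 7, 8, 10, 1, 11, 5]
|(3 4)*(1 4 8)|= |(1 4 3 8)|= 4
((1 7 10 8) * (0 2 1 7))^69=(10)=[0, 1, 2, 3, 4, 5, 6, 7, 8, 9, 10]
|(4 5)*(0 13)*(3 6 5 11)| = |(0 13)(3 6 5 4 11)| = 10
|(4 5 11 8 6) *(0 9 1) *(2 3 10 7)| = 60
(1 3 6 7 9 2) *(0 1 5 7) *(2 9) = (9)(0 1 3 6)(2 5 7) = [1, 3, 5, 6, 4, 7, 0, 2, 8, 9]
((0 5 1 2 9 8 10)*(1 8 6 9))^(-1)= (0 10 8 5)(1 2)(6 9)= [10, 2, 1, 3, 4, 0, 9, 7, 5, 6, 8]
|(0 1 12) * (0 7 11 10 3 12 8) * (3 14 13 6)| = 24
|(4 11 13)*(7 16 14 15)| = 12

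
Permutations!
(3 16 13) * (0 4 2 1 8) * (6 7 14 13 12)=[4, 8, 1, 16, 2, 5, 7, 14, 0, 9, 10, 11, 6, 3, 13, 15, 12]=(0 4 2 1 8)(3 16 12 6 7 14 13)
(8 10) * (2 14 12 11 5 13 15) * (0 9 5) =(0 9 5 13 15 2 14 12 11)(8 10) =[9, 1, 14, 3, 4, 13, 6, 7, 10, 5, 8, 0, 11, 15, 12, 2]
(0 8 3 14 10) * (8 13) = (0 13 8 3 14 10) = [13, 1, 2, 14, 4, 5, 6, 7, 3, 9, 0, 11, 12, 8, 10]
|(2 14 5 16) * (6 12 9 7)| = 4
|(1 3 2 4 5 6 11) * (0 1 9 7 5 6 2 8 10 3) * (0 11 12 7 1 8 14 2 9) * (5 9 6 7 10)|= 14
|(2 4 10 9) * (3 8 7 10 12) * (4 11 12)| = 8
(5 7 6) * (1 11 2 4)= [0, 11, 4, 3, 1, 7, 5, 6, 8, 9, 10, 2]= (1 11 2 4)(5 7 6)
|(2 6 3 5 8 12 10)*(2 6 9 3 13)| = |(2 9 3 5 8 12 10 6 13)| = 9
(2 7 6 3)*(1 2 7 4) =(1 2 4)(3 7 6) =[0, 2, 4, 7, 1, 5, 3, 6]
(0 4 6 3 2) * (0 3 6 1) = (6)(0 4 1)(2 3) = [4, 0, 3, 2, 1, 5, 6]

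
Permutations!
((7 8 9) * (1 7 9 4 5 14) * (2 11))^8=[0, 8, 2, 3, 14, 1, 6, 4, 5, 9, 10, 11, 12, 13, 7]=(1 8 5)(4 14 7)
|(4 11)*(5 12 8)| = 6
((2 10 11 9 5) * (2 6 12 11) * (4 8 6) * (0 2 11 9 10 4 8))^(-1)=(0 4 2)(5 9 12 6 8)(10 11)=[4, 1, 0, 3, 2, 9, 8, 7, 5, 12, 11, 10, 6]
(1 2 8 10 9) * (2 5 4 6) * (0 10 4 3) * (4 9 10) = (10)(0 4 6 2 8 9 1 5 3) = [4, 5, 8, 0, 6, 3, 2, 7, 9, 1, 10]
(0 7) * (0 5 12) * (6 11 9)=(0 7 5 12)(6 11 9)=[7, 1, 2, 3, 4, 12, 11, 5, 8, 6, 10, 9, 0]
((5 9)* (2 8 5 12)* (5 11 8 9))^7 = (2 9 12)(8 11) = [0, 1, 9, 3, 4, 5, 6, 7, 11, 12, 10, 8, 2]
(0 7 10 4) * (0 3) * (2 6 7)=(0 2 6 7 10 4 3)=[2, 1, 6, 0, 3, 5, 7, 10, 8, 9, 4]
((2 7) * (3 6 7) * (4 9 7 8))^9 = (2 6 4 7 3 8 9) = [0, 1, 6, 8, 7, 5, 4, 3, 9, 2]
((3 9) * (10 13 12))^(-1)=[0, 1, 2, 9, 4, 5, 6, 7, 8, 3, 12, 11, 13, 10]=(3 9)(10 12 13)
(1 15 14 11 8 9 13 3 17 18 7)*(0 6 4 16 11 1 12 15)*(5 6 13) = (0 13 3 17 18 7 12 15 14 1)(4 16 11 8 9 5 6) = [13, 0, 2, 17, 16, 6, 4, 12, 9, 5, 10, 8, 15, 3, 1, 14, 11, 18, 7]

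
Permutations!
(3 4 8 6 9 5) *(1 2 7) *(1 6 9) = (1 2 7 6)(3 4 8 9 5) = [0, 2, 7, 4, 8, 3, 1, 6, 9, 5]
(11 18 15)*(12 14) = (11 18 15)(12 14) = [0, 1, 2, 3, 4, 5, 6, 7, 8, 9, 10, 18, 14, 13, 12, 11, 16, 17, 15]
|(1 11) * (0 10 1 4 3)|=|(0 10 1 11 4 3)|=6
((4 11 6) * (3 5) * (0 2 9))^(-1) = [9, 1, 0, 5, 6, 3, 11, 7, 8, 2, 10, 4] = (0 9 2)(3 5)(4 6 11)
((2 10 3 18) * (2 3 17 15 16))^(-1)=(2 16 15 17 10)(3 18)=[0, 1, 16, 18, 4, 5, 6, 7, 8, 9, 2, 11, 12, 13, 14, 17, 15, 10, 3]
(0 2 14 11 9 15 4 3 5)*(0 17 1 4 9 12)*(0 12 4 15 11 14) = [2, 15, 0, 5, 3, 17, 6, 7, 8, 11, 10, 4, 12, 13, 14, 9, 16, 1] = (0 2)(1 15 9 11 4 3 5 17)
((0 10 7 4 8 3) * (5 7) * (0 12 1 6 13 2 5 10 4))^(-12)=(0 7 5 2 13 6 1 12 3 8 4)=[7, 12, 13, 8, 0, 2, 1, 5, 4, 9, 10, 11, 3, 6]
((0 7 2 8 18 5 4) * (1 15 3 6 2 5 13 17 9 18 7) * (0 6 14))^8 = (18)(0 3 1 14 15)(2 7 4)(5 6 8) = [3, 14, 7, 1, 2, 6, 8, 4, 5, 9, 10, 11, 12, 13, 15, 0, 16, 17, 18]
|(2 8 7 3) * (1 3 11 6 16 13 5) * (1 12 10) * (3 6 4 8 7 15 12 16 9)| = 12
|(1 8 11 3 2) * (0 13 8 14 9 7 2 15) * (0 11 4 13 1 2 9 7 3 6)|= 9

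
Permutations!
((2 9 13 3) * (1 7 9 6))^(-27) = (1 7 9 13 3 2 6) = [0, 7, 6, 2, 4, 5, 1, 9, 8, 13, 10, 11, 12, 3]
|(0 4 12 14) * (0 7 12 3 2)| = |(0 4 3 2)(7 12 14)| = 12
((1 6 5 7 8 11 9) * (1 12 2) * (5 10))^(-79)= [0, 6, 1, 3, 4, 7, 10, 8, 11, 12, 5, 9, 2]= (1 6 10 5 7 8 11 9 12 2)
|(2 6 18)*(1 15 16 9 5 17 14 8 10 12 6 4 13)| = |(1 15 16 9 5 17 14 8 10 12 6 18 2 4 13)| = 15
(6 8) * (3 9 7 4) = [0, 1, 2, 9, 3, 5, 8, 4, 6, 7] = (3 9 7 4)(6 8)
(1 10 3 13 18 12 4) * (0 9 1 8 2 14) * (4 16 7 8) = [9, 10, 14, 13, 4, 5, 6, 8, 2, 1, 3, 11, 16, 18, 0, 15, 7, 17, 12] = (0 9 1 10 3 13 18 12 16 7 8 2 14)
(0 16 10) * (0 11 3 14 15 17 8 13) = (0 16 10 11 3 14 15 17 8 13) = [16, 1, 2, 14, 4, 5, 6, 7, 13, 9, 11, 3, 12, 0, 15, 17, 10, 8]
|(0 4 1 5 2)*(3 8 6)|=15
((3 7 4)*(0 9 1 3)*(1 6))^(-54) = (0 6 3 4 9 1 7) = [6, 7, 2, 4, 9, 5, 3, 0, 8, 1]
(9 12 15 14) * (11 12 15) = [0, 1, 2, 3, 4, 5, 6, 7, 8, 15, 10, 12, 11, 13, 9, 14] = (9 15 14)(11 12)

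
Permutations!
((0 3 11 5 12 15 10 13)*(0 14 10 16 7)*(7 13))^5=(0 15 7 12 10 5 14 11 13 3 16)=[15, 1, 2, 16, 4, 14, 6, 12, 8, 9, 5, 13, 10, 3, 11, 7, 0]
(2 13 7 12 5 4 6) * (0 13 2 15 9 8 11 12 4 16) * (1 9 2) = (0 13 7 4 6 15 2 1 9 8 11 12 5 16) = [13, 9, 1, 3, 6, 16, 15, 4, 11, 8, 10, 12, 5, 7, 14, 2, 0]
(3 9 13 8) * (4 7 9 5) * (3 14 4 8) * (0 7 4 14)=(14)(0 7 9 13 3 5 8)=[7, 1, 2, 5, 4, 8, 6, 9, 0, 13, 10, 11, 12, 3, 14]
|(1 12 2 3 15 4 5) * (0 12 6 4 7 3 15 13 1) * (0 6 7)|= |(0 12 2 15)(1 7 3 13)(4 5 6)|= 12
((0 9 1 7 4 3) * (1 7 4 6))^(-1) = [3, 6, 2, 4, 1, 5, 7, 9, 8, 0] = (0 3 4 1 6 7 9)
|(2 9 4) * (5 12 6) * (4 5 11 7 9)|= 6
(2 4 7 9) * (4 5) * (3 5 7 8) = (2 7 9)(3 5 4 8) = [0, 1, 7, 5, 8, 4, 6, 9, 3, 2]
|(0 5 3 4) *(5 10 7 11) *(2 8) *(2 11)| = |(0 10 7 2 8 11 5 3 4)| = 9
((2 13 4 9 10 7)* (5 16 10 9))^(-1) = (2 7 10 16 5 4 13) = [0, 1, 7, 3, 13, 4, 6, 10, 8, 9, 16, 11, 12, 2, 14, 15, 5]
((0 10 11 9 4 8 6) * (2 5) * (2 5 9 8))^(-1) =[6, 1, 4, 3, 9, 5, 8, 7, 11, 2, 0, 10] =(0 6 8 11 10)(2 4 9)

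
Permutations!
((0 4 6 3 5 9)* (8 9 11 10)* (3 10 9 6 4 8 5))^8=(0 8 6 10 5 11 9)=[8, 1, 2, 3, 4, 11, 10, 7, 6, 0, 5, 9]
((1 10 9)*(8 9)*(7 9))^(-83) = [0, 8, 2, 3, 4, 5, 6, 1, 9, 10, 7] = (1 8 9 10 7)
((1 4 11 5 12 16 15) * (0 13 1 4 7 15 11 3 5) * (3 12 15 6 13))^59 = (0 15 16 3 4 11 5 12)(1 13 6 7) = [15, 13, 2, 4, 11, 12, 7, 1, 8, 9, 10, 5, 0, 6, 14, 16, 3]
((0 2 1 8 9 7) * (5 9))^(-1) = (0 7 9 5 8 1 2) = [7, 2, 0, 3, 4, 8, 6, 9, 1, 5]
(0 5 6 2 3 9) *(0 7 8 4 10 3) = (0 5 6 2)(3 9 7 8 4 10) = [5, 1, 0, 9, 10, 6, 2, 8, 4, 7, 3]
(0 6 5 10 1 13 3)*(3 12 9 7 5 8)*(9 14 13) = (0 6 8 3)(1 9 7 5 10)(12 14 13) = [6, 9, 2, 0, 4, 10, 8, 5, 3, 7, 1, 11, 14, 12, 13]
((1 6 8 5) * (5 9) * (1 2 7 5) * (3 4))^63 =(1 9 8 6)(3 4) =[0, 9, 2, 4, 3, 5, 1, 7, 6, 8]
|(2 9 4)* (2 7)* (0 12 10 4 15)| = 8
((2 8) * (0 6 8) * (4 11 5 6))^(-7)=(11)=[0, 1, 2, 3, 4, 5, 6, 7, 8, 9, 10, 11]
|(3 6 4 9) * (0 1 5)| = 12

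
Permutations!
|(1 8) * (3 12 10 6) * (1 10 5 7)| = 8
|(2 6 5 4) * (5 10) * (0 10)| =6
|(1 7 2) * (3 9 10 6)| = |(1 7 2)(3 9 10 6)| = 12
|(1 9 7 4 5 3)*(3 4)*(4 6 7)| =|(1 9 4 5 6 7 3)| =7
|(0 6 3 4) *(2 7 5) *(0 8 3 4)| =|(0 6 4 8 3)(2 7 5)| =15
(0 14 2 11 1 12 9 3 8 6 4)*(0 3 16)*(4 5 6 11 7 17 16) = (0 14 2 7 17 16)(1 12 9 4 3 8 11)(5 6) = [14, 12, 7, 8, 3, 6, 5, 17, 11, 4, 10, 1, 9, 13, 2, 15, 0, 16]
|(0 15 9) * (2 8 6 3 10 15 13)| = 9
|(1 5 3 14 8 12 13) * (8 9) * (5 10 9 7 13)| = |(1 10 9 8 12 5 3 14 7 13)| = 10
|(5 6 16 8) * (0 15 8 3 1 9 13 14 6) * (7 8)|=35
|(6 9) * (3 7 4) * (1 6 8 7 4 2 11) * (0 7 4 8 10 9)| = |(0 7 2 11 1 6)(3 8 4)(9 10)| = 6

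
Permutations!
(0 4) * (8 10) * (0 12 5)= (0 4 12 5)(8 10)= [4, 1, 2, 3, 12, 0, 6, 7, 10, 9, 8, 11, 5]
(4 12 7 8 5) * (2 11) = (2 11)(4 12 7 8 5) = [0, 1, 11, 3, 12, 4, 6, 8, 5, 9, 10, 2, 7]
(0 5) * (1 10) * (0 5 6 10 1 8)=(0 6 10 8)=[6, 1, 2, 3, 4, 5, 10, 7, 0, 9, 8]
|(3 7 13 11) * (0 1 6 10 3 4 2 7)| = |(0 1 6 10 3)(2 7 13 11 4)| = 5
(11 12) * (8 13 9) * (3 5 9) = (3 5 9 8 13)(11 12) = [0, 1, 2, 5, 4, 9, 6, 7, 13, 8, 10, 12, 11, 3]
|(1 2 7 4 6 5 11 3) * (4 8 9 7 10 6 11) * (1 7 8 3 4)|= 10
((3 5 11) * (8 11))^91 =(3 11 8 5) =[0, 1, 2, 11, 4, 3, 6, 7, 5, 9, 10, 8]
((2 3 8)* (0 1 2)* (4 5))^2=(0 2 8 1 3)=[2, 3, 8, 0, 4, 5, 6, 7, 1]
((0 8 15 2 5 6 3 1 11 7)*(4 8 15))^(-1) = (0 7 11 1 3 6 5 2 15)(4 8) = [7, 3, 15, 6, 8, 2, 5, 11, 4, 9, 10, 1, 12, 13, 14, 0]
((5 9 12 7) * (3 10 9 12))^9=(12)=[0, 1, 2, 3, 4, 5, 6, 7, 8, 9, 10, 11, 12]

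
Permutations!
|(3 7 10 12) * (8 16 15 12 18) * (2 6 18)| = 10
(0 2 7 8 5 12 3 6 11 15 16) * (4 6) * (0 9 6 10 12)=(0 2 7 8 5)(3 4 10 12)(6 11 15 16 9)=[2, 1, 7, 4, 10, 0, 11, 8, 5, 6, 12, 15, 3, 13, 14, 16, 9]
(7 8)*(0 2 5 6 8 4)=[2, 1, 5, 3, 0, 6, 8, 4, 7]=(0 2 5 6 8 7 4)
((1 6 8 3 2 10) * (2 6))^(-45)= [0, 1, 2, 3, 4, 5, 6, 7, 8, 9, 10]= (10)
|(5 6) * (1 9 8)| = 6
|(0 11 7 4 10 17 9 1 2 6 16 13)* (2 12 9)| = 30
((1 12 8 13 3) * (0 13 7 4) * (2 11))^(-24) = [0, 1, 2, 3, 4, 5, 6, 7, 8, 9, 10, 11, 12, 13] = (13)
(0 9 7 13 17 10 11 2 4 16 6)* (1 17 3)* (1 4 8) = [9, 17, 8, 4, 16, 5, 0, 13, 1, 7, 11, 2, 12, 3, 14, 15, 6, 10] = (0 9 7 13 3 4 16 6)(1 17 10 11 2 8)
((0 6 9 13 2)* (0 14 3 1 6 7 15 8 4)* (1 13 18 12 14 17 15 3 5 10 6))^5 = [17, 1, 0, 8, 2, 12, 5, 15, 13, 10, 14, 11, 9, 4, 18, 3, 16, 7, 6] = (0 17 7 15 3 8 13 4 2)(5 12 9 10 14 18 6)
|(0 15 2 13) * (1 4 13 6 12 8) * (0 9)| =10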